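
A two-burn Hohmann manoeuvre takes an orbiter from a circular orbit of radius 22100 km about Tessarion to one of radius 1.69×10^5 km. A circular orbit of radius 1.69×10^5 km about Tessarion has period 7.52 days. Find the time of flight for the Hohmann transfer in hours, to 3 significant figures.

From Kepler's third law T² = 4π²r³/μ at r = 1.69×10^5 km, T = 7.52 days = 7.52 × 86400 s = 6.49728×10^5 s: μ = 4π²r³/T² = 4.51395×10^5 km³/s².
The Hohmann ellipse has a_t = (r₁ + r₂)/2 = 95550 km.
Half the transfer-orbit period gives t = π√(a_t³/μ) = 1.381×10^5 s.
Converting: 1.381×10^5 s ÷ 3600 s/hour = 38.4 hours.

t = 38.4 hours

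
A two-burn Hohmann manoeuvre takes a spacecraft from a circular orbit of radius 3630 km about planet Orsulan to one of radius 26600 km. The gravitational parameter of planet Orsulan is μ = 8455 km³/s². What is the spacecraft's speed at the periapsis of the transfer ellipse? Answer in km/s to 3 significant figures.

v = 2.02 km/s

Transfer-ellipse semi-major axis a_t = (r₁ + r₂)/2 = (3630 + 26600)/2 = 15115 km.
The periapsis of the transfer ellipse is at r = 3630 km.
From the vis-viva equation, v = √[μ(2/r − 1/a_t)] = 2.025 km/s.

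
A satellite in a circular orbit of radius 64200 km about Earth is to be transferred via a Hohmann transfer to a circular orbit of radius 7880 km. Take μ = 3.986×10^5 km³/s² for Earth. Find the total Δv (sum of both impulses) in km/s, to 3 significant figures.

Transfer-ellipse semi-major axis a_t = (r₁ + r₂)/2 = (64200 + 7880)/2 = 36040 km.
At r₁ the circular-orbit speed is v₁ = √(μ/r₁) = 2.492 km/s.
Transfer-orbit speed at r₁ (vis-viva equation): v_a = √[μ(2/r₁ − 1/a_t)] = 1.165 km/s.
First burn Δv₁ = |v_a − v₁| = 1.327 km/s.
At r₂, v₂ = √(μ/r₂) = 7.1122 km/s.
Transfer-orbit speed at r₂: v_p = √[μ(2/r₂ − 1/a_t)] = 9.4925 km/s.
Second burn Δv₂ = |v₂ − v_p| = 2.380 km/s.
Δv = Δv₁ + Δv₂ = 1.327 + 2.380 = 3.707 km/s.

Δv = 3.71 km/s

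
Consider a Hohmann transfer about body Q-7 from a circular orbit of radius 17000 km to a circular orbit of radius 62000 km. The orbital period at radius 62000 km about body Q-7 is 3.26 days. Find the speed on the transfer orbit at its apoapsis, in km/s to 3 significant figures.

v = 0.907 km/s

From Kepler's third law T² = 4π²r³/μ at r = 62000 km, T = 3.26 days = 3.26 × 86400 s = 2.81664×10^5 s: μ = 4π²r³/T² = 1.18597×10^5 km³/s².
The Hohmann ellipse has a_t = (r₁ + r₂)/2 = 39500 km.
The apoapsis of the transfer ellipse is at r = 62000 km.
From the vis-viva equation, v = √[μ(2/r − 1/a_t)] = 0.9073 km/s.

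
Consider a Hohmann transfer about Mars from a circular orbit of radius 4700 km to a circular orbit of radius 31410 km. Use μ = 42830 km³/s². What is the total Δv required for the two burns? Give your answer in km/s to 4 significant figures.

Transfer-ellipse semi-major axis a_t = (r₁ + r₂)/2 = (4700 + 31410)/2 = 18055 km.
Circular speed at r₁: v₁ = √(μ/r₁) = √(42830/4700) = 3.0187 km/s.
Transfer-orbit speed at r₁ (vis-viva): v_p = √[μ(2/r₁ − 1/a_t)] = 3.9816 km/s.
First burn Δv₁ = |v_p − v₁| = 0.9629 km/s.
Circular speed at r₂: v₂ = √(μ/r₂) = 1.1677 km/s.
Transfer-orbit speed at r₂: v_a = √[μ(2/r₂ − 1/a_t)] = 0.59579 km/s.
Second burn Δv₂ = |v₂ − v_a| = 0.5719 km/s.
Δv = Δv₁ + Δv₂ = 0.9629 + 0.5719 = 1.535 km/s.

Δv = 1.535 km/s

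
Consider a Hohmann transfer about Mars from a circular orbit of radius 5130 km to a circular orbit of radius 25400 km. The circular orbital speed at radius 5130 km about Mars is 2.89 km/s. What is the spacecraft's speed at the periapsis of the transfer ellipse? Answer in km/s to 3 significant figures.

From the circular-orbit relation v² = μ/r at r = 5130 km: μ = v²r = (2.89)² × 5130 = 42846.3 km³/s².
Semi-major axis of the transfer orbit: a_t = (5130 + 25400)/2 = 15265 km.
At periapsis, r = 5130 km.
Vis-viva: v = √[μ(2/r − 1/a_t)] = √[42846.3 × (2/5130 − 1/15265)] = 3.728 km/s.

v = 3.73 km/s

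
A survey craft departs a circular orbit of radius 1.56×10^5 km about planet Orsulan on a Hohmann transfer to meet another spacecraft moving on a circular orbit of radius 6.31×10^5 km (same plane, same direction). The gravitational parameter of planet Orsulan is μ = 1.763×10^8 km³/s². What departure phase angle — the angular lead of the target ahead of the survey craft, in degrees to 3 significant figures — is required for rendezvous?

φ = 91.4°

The Hohmann ellipse has a_t = (r₁ + r₂)/2 = 3.935×10^5 km.
The half-period of the transfer ellipse is t = π√(a_t³/μ) = 58400 s.
The target's mean motion on its circular orbit is ω₂ = √(μ/r₂³) = 2.649×10^-5 rad/s.
Angle swept by the target during transfer: ω₂·t = 1.547 rad = 88.64°.
The survey craft traverses 180° on the transfer ellipse, so the target must lead by 180° − 88.64° = 91.4°.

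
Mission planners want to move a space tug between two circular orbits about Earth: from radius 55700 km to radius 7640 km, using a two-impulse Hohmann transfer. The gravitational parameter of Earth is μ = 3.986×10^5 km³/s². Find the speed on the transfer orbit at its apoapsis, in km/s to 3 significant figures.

v = 1.31 km/s

The Hohmann ellipse has a_t = (r₁ + r₂)/2 = 31670 km.
The apoapsis of the transfer ellipse is at r = 55700 km.
Applying v² = μ(2/r − 1/a_t): v = 1.314 km/s.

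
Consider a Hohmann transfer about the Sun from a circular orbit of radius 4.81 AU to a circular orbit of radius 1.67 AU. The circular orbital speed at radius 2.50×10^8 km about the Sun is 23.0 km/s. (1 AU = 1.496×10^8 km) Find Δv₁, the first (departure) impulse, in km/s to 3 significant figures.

From the circular-orbit relation v² = μ/r at r = 2.50×10^8 km: μ = v²r = (23.0)² × 2.50×10^8 = 1.32250×10^11 km³/s².
In km: r₁ = 4.81 × 1.496×10^8 = 7.19576×10^8 km; r₂ = 1.67 × 1.496×10^8 = 2.49832×10^8 km.
Transfer-ellipse semi-major axis a_t = (r₁ + r₂)/2 = (7.19576×10^8 + 2.49832×10^8)/2 = 4.84704×10^8 km.
On the circular orbit at r = 7.19576×10^8 km, v_c = √(μ/r) = 13.557 km/s.
Vis-viva on the transfer ellipse at r = 7.19576×10^8 km gives v_t = √[μ(2/r − 1/a_t)] = 9.7330 km/s.
Δv₁ = |v_t − v_c| = |9.7330 − 13.557| = 3.824 km/s.

Δv₁ = 3.82 km/s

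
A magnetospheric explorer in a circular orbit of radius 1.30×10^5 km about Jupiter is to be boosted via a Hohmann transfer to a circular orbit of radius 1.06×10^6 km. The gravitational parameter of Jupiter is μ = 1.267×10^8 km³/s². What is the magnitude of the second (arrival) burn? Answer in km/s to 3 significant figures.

Δv₂ = 5.82 km/s

The Hohmann ellipse has a_t = (r₁ + r₂)/2 = 5.950×10^5 km.
On the circular orbit at r = 1.060×10^6 km, v_c = √(μ/r) = 10.933 km/s.
Transfer-orbit speed at the same r (vis-viva, a = a_t): v_t = √[μ(2/r − 1/a_t)] = 5.1103 km/s.
Δv₂ = |v_t − v_c| = |5.1103 − 10.933| = 5.823 km/s.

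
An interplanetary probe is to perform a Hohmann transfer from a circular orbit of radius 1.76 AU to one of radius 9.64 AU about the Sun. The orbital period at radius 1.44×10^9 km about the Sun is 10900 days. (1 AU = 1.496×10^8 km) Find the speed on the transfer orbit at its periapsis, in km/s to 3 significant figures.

From Kepler's third law T² = 4π²r³/μ at r = 1.44×10^9 km, T = 10900 days = 10900 × 86400 s = 9.4176×10^8 s: μ = 4π²r³/T² = 1.32913×10^11 km³/s².
In km: r₁ = 1.76 × 1.496×10^8 = 2.63296×10^8 km; r₂ = 9.64 × 1.496×10^8 = 1.442144×10^9 km.
Semi-major axis of the transfer orbit: a_t = (2.63296×10^8 + 1.442144×10^9)/2 = 8.5272×10^8 km.
The periapsis of the transfer ellipse is at r = 2.63296×10^8 km.
Applying v² = μ(2/r − 1/a_t): v = 29.22 km/s.

v = 29.2 km/s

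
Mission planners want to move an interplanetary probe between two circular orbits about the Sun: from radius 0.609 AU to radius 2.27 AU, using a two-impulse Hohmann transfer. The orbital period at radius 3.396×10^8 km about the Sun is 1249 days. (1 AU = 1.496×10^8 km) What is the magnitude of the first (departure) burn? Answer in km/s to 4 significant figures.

From Kepler's third law T² = 4π²r³/μ at r = 3.396×10^8 km, T = 1249 days = 1249 × 86400 s = 1.079136×10^8 s: μ = 4π²r³/T² = 1.32773×10^11 km³/s².
In km: r₁ = 0.609 × 1.496×10^8 = 9.11064×10^7 km; r₂ = 2.27 × 1.496×10^8 = 3.39592×10^8 km.
Semi-major axis of the transfer orbit: a_t = (9.11064×10^7 + 3.39592×10^8)/2 = 2.153492×10^8 km.
On the circular orbit at r = 9.11064×10^7 km, v_c = √(μ/r) = 38.175 km/s.
Vis-viva on the transfer ellipse at r = 9.11064×10^7 km gives v_t = √[μ(2/r − 1/a_t)] = 47.939 km/s.
Δv₁ = |v_t − v_c| = |47.939 − 38.175| = 9.764 km/s.

Δv₁ = 9.764 km/s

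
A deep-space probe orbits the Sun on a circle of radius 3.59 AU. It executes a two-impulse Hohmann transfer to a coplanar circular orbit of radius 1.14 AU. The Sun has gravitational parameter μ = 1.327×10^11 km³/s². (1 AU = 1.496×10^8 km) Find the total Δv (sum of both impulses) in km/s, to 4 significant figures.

In km: r₁ = 3.59 × 1.496×10^8 = 5.37064×10^8 km; r₂ = 1.14 × 1.496×10^8 = 1.70544×10^8 km.
Semi-major axis of the transfer orbit: a_t = (5.37064×10^8 + 1.70544×10^8)/2 = 3.53804×10^8 km.
At r₁ the circular-orbit speed is v₁ = √(μ/r₁) = 15.719 km/s.
On the transfer ellipse at r₁, vis-viva equation gives v_a = √[μ(2/r₁ − 1/a_t)] = 10.913 km/s.
First burn Δv₁ = |v_a − v₁| = 4.806 km/s.
Circular speed at r₂: v₂ = √(μ/r₂) = 27.8944 km/s.
Transfer-orbit speed at r₂: v_p = √[μ(2/r₂ − 1/a_t)] = 34.3676 km/s.
Second burn Δv₂ = |v₂ − v_p| = 6.473 km/s.
Δv = Δv₁ + Δv₂ = 4.806 + 6.473 = 11.28 km/s.

Δv = 11.28 km/s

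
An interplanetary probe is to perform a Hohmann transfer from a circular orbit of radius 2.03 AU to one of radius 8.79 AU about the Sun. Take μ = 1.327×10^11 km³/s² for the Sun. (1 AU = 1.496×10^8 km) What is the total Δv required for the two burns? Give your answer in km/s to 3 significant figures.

In km: r₁ = 2.03 × 1.496×10^8 = 3.03688×10^8 km; r₂ = 8.79 × 1.496×10^8 = 1.314984×10^9 km.
The Hohmann ellipse has a_t = (r₁ + r₂)/2 = 8.09336×10^8 km.
At r₁ the circular-orbit speed is v₁ = √(μ/r₁) = 20.9036 km/s.
On the transfer ellipse at r₁, vis-viva equation gives v_p = √[μ(2/r₁ − 1/a_t)] = 26.6451 km/s.
First burn Δv₁ = |v_p − v₁| = 5.7415 km/s.
Circular speed at r₂: v₂ = √(μ/r₂) = 10.0456 km/s.
Transfer-orbit speed at r₂: v_a = √[μ(2/r₂ − 1/a_t)] = 6.15353 km/s.
Second burn Δv₂ = |v₂ − v_a| = 3.8921 km/s.
Total Δv = Δv₁ + Δv₂ = 9.634 km/s.

Δv = 9.63 km/s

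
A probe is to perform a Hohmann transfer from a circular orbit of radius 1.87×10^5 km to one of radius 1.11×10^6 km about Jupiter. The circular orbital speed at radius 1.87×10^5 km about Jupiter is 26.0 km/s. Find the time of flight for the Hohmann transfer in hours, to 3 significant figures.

t = 40.5 hours

From the circular-orbit relation v² = μ/r at r = 1.87×10^5 km: μ = v²r = (26.0)² × 1.87×10^5 = 1.26412×10^8 km³/s².
The Hohmann ellipse has a_t = (r₁ + r₂)/2 = 6.485×10^5 km.
Half the transfer-orbit period gives t = π√(a_t³/μ) = 1.459×10^5 s.
Converting: 1.459×10^5 s ÷ 3600 s/hour = 40.5 hours.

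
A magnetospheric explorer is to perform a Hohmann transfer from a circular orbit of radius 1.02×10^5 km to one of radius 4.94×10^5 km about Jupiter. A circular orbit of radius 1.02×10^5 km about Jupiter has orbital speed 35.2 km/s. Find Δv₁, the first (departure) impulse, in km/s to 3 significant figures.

Δv₁ = 10.1 km/s

From the circular-orbit relation v² = μ/r at r = 1.02×10^5 km: μ = v²r = (35.2)² × 1.02×10^5 = 1.26382×10^8 km³/s².
Semi-major axis of the transfer orbit: a_t = (1.020×10^5 + 4.940×10^5)/2 = 2.980×10^5 km.
On the circular orbit at r = 1.020×10^5 km, v_c = √(μ/r) = 35.20 km/s.
Vis-viva on the transfer ellipse at r = 1.020×10^5 km gives v_t = √[μ(2/r − 1/a_t)] = 45.32 km/s.
Δv₁ = |v_t − v_c| = |45.32 − 35.20| = 10.12 km/s.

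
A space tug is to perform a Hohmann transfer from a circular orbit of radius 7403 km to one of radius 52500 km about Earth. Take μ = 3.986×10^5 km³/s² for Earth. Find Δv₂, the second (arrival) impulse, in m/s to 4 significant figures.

Transfer-ellipse semi-major axis a_t = (r₁ + r₂)/2 = (7403 + 52500)/2 = 29951.5 km.
Circular speed at r = 52500 km: v_c = √(μ/r) = 2.75543 km/s.
Transfer-orbit speed at the same r (vis-viva, a = a_t): v_t = √[μ(2/r − 1/a_t)] = 1.36988 km/s.
Δv₂ = |v_t − v_c| = |1.36988 − 2.75543| = 1.386 km/s.

Δv₂ = 1386 m/s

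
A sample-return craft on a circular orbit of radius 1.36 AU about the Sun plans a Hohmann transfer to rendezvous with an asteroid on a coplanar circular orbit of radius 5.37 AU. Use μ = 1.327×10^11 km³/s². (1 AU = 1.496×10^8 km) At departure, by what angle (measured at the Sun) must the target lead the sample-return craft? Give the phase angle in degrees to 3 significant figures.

In km: r₁ = 1.36 × 1.496×10^8 = 2.03456×10^8 km; r₂ = 5.37 × 1.496×10^8 = 8.03352×10^8 km.
Transfer-ellipse semi-major axis a_t = (r₁ + r₂)/2 = (2.03456×10^8 + 8.03352×10^8)/2 = 5.03404×10^8 km.
Transfer time t = π√(a_t³/μ) = 9.74068×10^7 s.
Target angular speed ω₂ = √(μ/r₂³) = 1.59984×10^-8 rad/s.
Angle swept by the target during transfer: ω₂·t = 1.5584 rad = 89.29°.
Arrival is 180° from departure on the ellipse, so φ = 180° − 89.29° = 90.7°.

φ = 90.7°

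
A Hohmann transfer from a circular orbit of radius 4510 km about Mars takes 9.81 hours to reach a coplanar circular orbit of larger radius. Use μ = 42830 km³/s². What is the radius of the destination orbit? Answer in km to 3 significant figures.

r₂ = 30600 km

Transfer time t = 9.81 hours = 35316 s, and t = π√(a_t³/μ).
So a_t = (μ t²/π²)^(1/3) = (42830 × (35316)² / π²)^(1/3) = 17558 km.
Since a_t = (r₁ + r₂)/2, r₂ = 2a_t − r₁ = 2×17558 − 4510 = 30606 km.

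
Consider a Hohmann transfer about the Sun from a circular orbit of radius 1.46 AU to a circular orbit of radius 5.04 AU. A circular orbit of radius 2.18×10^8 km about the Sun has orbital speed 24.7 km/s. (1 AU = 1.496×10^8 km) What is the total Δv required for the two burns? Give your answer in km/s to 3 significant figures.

Δv = 10.4 km/s

From the circular-orbit relation v² = μ/r at r = 2.18×10^8 km: μ = v²r = (24.7)² × 2.18×10^8 = 1.33000×10^11 km³/s².
In km: r₁ = 1.46 × 1.496×10^8 = 2.18416×10^8 km; r₂ = 5.04 × 1.496×10^8 = 7.53984×10^8 km.
Transfer-ellipse semi-major axis a_t = (r₁ + r₂)/2 = (2.18416×10^8 + 7.53984×10^8)/2 = 4.862×10^8 km.
Circular speed at r₁: v₁ = √(μ/r₁) = √(1.33000×10^11/2.18416×10^8) = 24.6765 km/s.
On the transfer ellipse at r₁, v² = μ(2/r − 1/a) gives v_p = √[μ(2/r₁ − 1/a_t)] = 30.7296 km/s.
First burn Δv₁ = |v_p − v₁| = 6.053 km/s.
At r₂, v₂ = √(μ/r₂) = 13.2814 km/s.
Transfer-orbit speed at r₂: v_a = √[μ(2/r₂ − 1/a_t)] = 8.90182 km/s.
Second burn Δv₂ = |v₂ − v_a| = 4.380 km/s.
Δv = Δv₁ + Δv₂ = 6.053 + 4.380 = 10.43 km/s.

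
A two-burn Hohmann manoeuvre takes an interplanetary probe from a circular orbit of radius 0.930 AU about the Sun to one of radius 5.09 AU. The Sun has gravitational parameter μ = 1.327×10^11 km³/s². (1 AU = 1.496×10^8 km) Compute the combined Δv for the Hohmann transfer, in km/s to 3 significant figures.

In km: r₁ = 0.930 × 1.496×10^8 = 1.39128×10^8 km; r₂ = 5.09 × 1.496×10^8 = 7.61464×10^8 km.
Semi-major axis of the transfer orbit: a_t = (1.39128×10^8 + 7.61464×10^8)/2 = 4.50296×10^8 km.
Circular speed at r₁: v₁ = √(μ/r₁) = √(1.327×10^11/1.39128×10^8) = 30.884 km/s.
Transfer-orbit speed at r₁ (v² = μ(2/r − 1/a)): v_p = √[μ(2/r₁ − 1/a_t)] = 40.161 km/s.
First burn Δv₁ = |v_p − v₁| = 9.277 km/s.
Circular speed at r₂: v₂ = √(μ/r₂) = 13.201 km/s.
Transfer-orbit speed at r₂: v_a = √[μ(2/r₂ − 1/a_t)] = 7.3379 km/s.
Second burn Δv₂ = |v₂ − v_a| = 5.863 km/s.
Δv = Δv₁ + Δv₂ = 9.277 + 5.863 = 15.14 km/s.

Δv = 15.1 km/s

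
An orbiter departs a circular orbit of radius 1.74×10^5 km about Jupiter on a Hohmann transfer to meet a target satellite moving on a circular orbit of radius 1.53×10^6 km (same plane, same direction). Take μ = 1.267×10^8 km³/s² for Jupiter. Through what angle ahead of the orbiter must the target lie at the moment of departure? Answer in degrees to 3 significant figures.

φ = 105°

Transfer-ellipse semi-major axis a_t = (r₁ + r₂)/2 = (1.740×10^5 + 1.530×10^6)/2 = 8.520×10^5 km.
The half-period of the transfer ellipse is t = π√(a_t³/μ) = 2.1949×10^5 s.
Target angular speed ω₂ = √(μ/r₂³) = 5.9477×10^-6 rad/s.
Angle swept by the target during transfer: ω₂·t = 1.3055 rad = 74.80°.
The orbiter traverses 180° on the transfer ellipse, so the target must lead by 180° − 74.80° = 105°.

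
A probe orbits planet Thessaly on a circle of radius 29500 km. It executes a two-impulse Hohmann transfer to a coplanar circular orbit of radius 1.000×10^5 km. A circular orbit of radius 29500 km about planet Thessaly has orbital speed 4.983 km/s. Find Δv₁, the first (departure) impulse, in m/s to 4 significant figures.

From the circular-orbit relation v² = μ/r at r = 29500 km: μ = v²r = (4.983)² × 29500 = 7.32494×10^5 km³/s².
Transfer-ellipse semi-major axis a_t = (r₁ + r₂)/2 = (29500 + 1.000×10^5)/2 = 64750 km.
On the circular orbit at r = 29500 km, v_c = √(μ/r) = 4.983 km/s.
Transfer-orbit speed at the same r (vis-viva, a = a_t): v_t = √[μ(2/r − 1/a_t)] = 6.193 km/s.
Δv₁ = |v_t − v_c| = |6.193 − 4.983| = 1.210 km/s.

Δv₁ = 1210 m/s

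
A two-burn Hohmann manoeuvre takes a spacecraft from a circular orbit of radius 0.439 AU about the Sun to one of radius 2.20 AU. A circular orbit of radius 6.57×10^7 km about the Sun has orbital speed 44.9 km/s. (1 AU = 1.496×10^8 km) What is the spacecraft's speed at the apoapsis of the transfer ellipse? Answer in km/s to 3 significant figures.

From the circular-orbit relation v² = μ/r at r = 6.57×10^7 km: μ = v²r = (44.9)² × 6.57×10^7 = 1.32452×10^11 km³/s².
In km: r₁ = 0.439 × 1.496×10^8 = 6.56744×10^7 km; r₂ = 2.20 × 1.496×10^8 = 3.2912×10^8 km.
The Hohmann ellipse has a_t = (r₁ + r₂)/2 = 1.973972×10^8 km.
At apoapsis, r = 3.2912×10^8 km.
From the vis-viva equation, v = √[μ(2/r − 1/a_t)] = 11.57 km/s.

v = 11.6 km/s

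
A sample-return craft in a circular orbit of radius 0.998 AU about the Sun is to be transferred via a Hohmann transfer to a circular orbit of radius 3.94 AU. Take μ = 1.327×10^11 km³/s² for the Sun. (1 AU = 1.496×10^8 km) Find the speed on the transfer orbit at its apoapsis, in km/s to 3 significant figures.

In km: r₁ = 0.998 × 1.496×10^8 = 1.493008×10^8 km; r₂ = 3.94 × 1.496×10^8 = 5.89424×10^8 km.
Transfer-ellipse semi-major axis a_t = (r₁ + r₂)/2 = (1.493008×10^8 + 5.89424×10^8)/2 = 3.693624×10^8 km.
The apoapsis of the transfer ellipse is at r = 5.89424×10^8 km.
From the vis-viva equation, v = √[μ(2/r − 1/a_t)] = 9.540 km/s.

v = 9.54 km/s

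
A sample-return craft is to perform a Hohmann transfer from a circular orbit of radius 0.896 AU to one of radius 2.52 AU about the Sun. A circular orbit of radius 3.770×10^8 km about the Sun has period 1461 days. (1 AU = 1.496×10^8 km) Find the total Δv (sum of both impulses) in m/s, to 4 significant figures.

From Kepler's third law T² = 4π²r³/μ at r = 3.770×10^8 km, T = 1461 days = 1461 × 86400 s = 1.262304×10^8 s: μ = 4π²r³/T² = 1.32757×10^11 km³/s².
In km: r₁ = 0.896 × 1.496×10^8 = 1.340416×10^8 km; r₂ = 2.52 × 1.496×10^8 = 3.76992×10^8 km.
Transfer-ellipse semi-major axis a_t = (r₁ + r₂)/2 = (1.340416×10^8 + 3.76992×10^8)/2 = 2.555168×10^8 km.
At r₁ the circular-orbit speed is v₁ = √(μ/r₁) = 31.4708 km/s.
On the transfer ellipse at r₁, vis-viva gives v_p = √[μ(2/r₁ − 1/a_t)] = 38.2265 km/s.
First burn Δv₁ = |v_p − v₁| = 6.756 km/s.
At r₂, v₂ = √(μ/r₂) = 18.766 km/s.
Transfer-orbit speed at r₂: v_a = √[μ(2/r₂ − 1/a_t)] = 13.592 km/s.
Second burn Δv₂ = |v₂ − v_a| = 5.174 km/s.
Δv = Δv₁ + Δv₂ = 6.756 + 5.174 = 11.93 km/s.

Δv = 11930 m/s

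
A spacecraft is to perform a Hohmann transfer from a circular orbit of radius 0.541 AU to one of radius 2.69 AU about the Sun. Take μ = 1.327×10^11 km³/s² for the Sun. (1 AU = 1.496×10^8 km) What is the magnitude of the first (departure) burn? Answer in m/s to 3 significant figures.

Δv₁ = 11800 m/s

In km: r₁ = 0.541 × 1.496×10^8 = 8.09336×10^7 km; r₂ = 2.69 × 1.496×10^8 = 4.02424×10^8 km.
Semi-major axis of the transfer orbit: a_t = (8.09336×10^7 + 4.02424×10^8)/2 = 2.416788×10^8 km.
On the circular orbit at r = 8.09336×10^7 km, v_c = √(μ/r) = 40.49 km/s.
Vis-viva on the transfer ellipse at r = 8.09336×10^7 km gives v_t = √[μ(2/r − 1/a_t)] = 52.25 km/s.
Δv₁ = |v_t − v_c| = |52.25 − 40.49| = 11.76 km/s.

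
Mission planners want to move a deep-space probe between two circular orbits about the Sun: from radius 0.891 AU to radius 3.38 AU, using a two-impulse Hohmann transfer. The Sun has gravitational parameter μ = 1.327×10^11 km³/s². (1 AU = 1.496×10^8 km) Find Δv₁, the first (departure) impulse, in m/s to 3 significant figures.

Δv₁ = 8140 m/s

In km: r₁ = 0.891 × 1.496×10^8 = 1.332936×10^8 km; r₂ = 3.38 × 1.496×10^8 = 5.05648×10^8 km.
Semi-major axis of the transfer orbit: a_t = (1.332936×10^8 + 5.05648×10^8)/2 = 3.194708×10^8 km.
Circular speed at r = 1.332936×10^8 km: v_c = √(μ/r) = 31.552 km/s.
Vis-viva on the transfer ellipse at r = 1.332936×10^8 km gives v_t = √[μ(2/r − 1/a_t)] = 39.695 km/s.
Δv₁ = |v_t − v_c| = |39.695 − 31.552| = 8.143 km/s.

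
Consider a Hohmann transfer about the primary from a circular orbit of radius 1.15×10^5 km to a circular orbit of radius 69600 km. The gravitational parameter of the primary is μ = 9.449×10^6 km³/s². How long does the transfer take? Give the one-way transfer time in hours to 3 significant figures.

Transfer-ellipse semi-major axis a_t = (r₁ + r₂)/2 = (1.150×10^5 + 69600)/2 = 92300 km.
By Kepler's third law the transfer-orbit period is T = 2π√(a_t³/μ), so t = T/2 = 28660 s.
Converting: 28660 s ÷ 3600 s/hour = 7.96 hours.

t = 7.96 hours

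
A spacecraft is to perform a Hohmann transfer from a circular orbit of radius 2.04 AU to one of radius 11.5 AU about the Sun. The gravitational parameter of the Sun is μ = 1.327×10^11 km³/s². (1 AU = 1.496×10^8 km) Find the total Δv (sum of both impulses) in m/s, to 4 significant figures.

Δv = 10290 m/s

In km: r₁ = 2.04 × 1.496×10^8 = 3.05184×10^8 km; r₂ = 11.5 × 1.496×10^8 = 1.7204×10^9 km.
The Hohmann ellipse has a_t = (r₁ + r₂)/2 = 1.012792×10^9 km.
At r₁ the circular-orbit speed is v₁ = √(μ/r₁) = 20.852 km/s.
On the transfer ellipse at r₁, v² = μ(2/r − 1/a) gives v_p = √[μ(2/r₁ − 1/a_t)] = 27.177 km/s.
First burn Δv₁ = |v_p − v₁| = 6.325 km/s.
Circular speed at r₂: v₂ = √(μ/r₂) = 8.783 km/s.
Transfer-orbit speed at r₂: v_a = √[μ(2/r₂ − 1/a_t)] = 4.821 km/s.
Second burn Δv₂ = |v₂ − v_a| = 3.962 km/s.
Δv = Δv₁ + Δv₂ = 6.325 + 3.962 = 10.29 km/s.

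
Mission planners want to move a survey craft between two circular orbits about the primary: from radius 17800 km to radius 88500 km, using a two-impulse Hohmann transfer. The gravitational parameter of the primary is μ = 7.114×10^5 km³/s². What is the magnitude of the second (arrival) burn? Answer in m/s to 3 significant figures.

The Hohmann ellipse has a_t = (r₁ + r₂)/2 = 53150 km.
On the circular orbit at r = 88500 km, v_c = √(μ/r) = 2.835 km/s.
Transfer-orbit speed at the same r (vis-viva, a = a_t): v_t = √[μ(2/r − 1/a_t)] = 1.641 km/s.
Δv₂ = |v_t − v_c| = |1.641 − 2.835| = 1.194 km/s.

Δv₂ = 1190 m/s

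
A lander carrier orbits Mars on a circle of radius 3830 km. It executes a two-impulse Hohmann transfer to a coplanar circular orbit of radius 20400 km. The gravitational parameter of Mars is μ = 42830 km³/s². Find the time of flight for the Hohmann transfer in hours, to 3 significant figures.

t = 5.62 hours

Semi-major axis of the transfer orbit: a_t = (3830 + 20400)/2 = 12115 km.
Half the transfer-orbit period gives t = π√(a_t³/μ) = 20240 s.
Converting: 20240 s ÷ 3600 s/hour = 5.62 hours.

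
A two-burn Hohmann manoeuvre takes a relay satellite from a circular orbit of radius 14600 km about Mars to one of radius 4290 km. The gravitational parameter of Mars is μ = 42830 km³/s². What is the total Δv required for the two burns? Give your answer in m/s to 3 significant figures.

The Hohmann ellipse has a_t = (r₁ + r₂)/2 = 9445 km.
At r₁ the circular-orbit speed is v₁ = √(μ/r₁) = 1.71276 km/s.
Transfer-orbit speed at r₁ (vis-viva): v_a = √[μ(2/r₁ − 1/a_t)] = 1.15432 km/s.
First burn Δv₁ = |v_a − v₁| = 0.5584 km/s.
Circular speed at r₂: v₂ = √(μ/r₂) = 3.1597 km/s.
Transfer-orbit speed at r₂: v_p = √[μ(2/r₂ − 1/a_t)] = 3.9284 km/s.
Second burn Δv₂ = |v₂ − v_p| = 0.7687 km/s.
Total Δv = Δv₁ + Δv₂ = 1.327 km/s.

Δv = 1330 m/s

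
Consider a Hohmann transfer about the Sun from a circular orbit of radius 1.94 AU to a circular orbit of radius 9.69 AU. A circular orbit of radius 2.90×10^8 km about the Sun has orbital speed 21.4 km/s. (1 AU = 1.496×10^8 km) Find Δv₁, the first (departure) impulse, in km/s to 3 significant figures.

From the circular-orbit relation v² = μ/r at r = 2.90×10^8 km: μ = v²r = (21.4)² × 2.90×10^8 = 1.32808×10^11 km³/s².
In km: r₁ = 1.94 × 1.496×10^8 = 2.90224×10^8 km; r₂ = 9.69 × 1.496×10^8 = 1.449624×10^9 km.
The Hohmann ellipse has a_t = (r₁ + r₂)/2 = 8.69924×10^8 km.
Circular speed at r = 2.90224×10^8 km: v_c = √(μ/r) = 21.391740 km/s.
Vis-viva on the transfer ellipse at r = 2.90224×10^8 km gives v_t = √[μ(2/r − 1/a_t)] = 27.614243 km/s.
Δv₁ = |v_t − v_c| = |27.614243 − 21.391740| = 6.223 km/s.

Δv₁ = 6.22 km/s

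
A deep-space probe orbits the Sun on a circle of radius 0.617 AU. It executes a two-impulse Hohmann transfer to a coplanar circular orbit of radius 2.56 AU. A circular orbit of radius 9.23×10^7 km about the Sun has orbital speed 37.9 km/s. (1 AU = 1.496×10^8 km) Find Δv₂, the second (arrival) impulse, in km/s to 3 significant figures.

From the circular-orbit relation v² = μ/r at r = 9.23×10^7 km: μ = v²r = (37.9)² × 9.23×10^7 = 1.32581×10^11 km³/s².
In km: r₁ = 0.617 × 1.496×10^8 = 9.23032×10^7 km; r₂ = 2.56 × 1.496×10^8 = 3.82976×10^8 km.
The Hohmann ellipse has a_t = (r₁ + r₂)/2 = 2.376396×10^8 km.
On the circular orbit at r = 3.82976×10^8 km, v_c = √(μ/r) = 18.61 km/s.
Vis-viva on the transfer ellipse at r = 3.82976×10^8 km gives v_t = √[μ(2/r − 1/a_t)] = 11.60 km/s.
Δv₂ = |v_t − v_c| = |11.60 − 18.61| = 7.010 km/s.

Δv₂ = 7.01 km/s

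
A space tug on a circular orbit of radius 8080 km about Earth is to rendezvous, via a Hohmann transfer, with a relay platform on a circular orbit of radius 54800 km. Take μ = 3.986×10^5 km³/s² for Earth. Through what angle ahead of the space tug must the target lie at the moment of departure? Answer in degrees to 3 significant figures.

φ = 102°

Transfer-ellipse semi-major axis a_t = (r₁ + r₂)/2 = (8080 + 54800)/2 = 31440 km.
The half-period of the transfer ellipse is t = π√(a_t³/μ) = 27740 s.
Target angular speed ω₂ = √(μ/r₂³) = 4.9215×10^-5 rad/s.
Angle swept by the target during transfer: ω₂·t = 1.3652 rad = 78.22°.
Arrival is 180° from departure on the ellipse, so φ = 180° − 78.22° = 102°.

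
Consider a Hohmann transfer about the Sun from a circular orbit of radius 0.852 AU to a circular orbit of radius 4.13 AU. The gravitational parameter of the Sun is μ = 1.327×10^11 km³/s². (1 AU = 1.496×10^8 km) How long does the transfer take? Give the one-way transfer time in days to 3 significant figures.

In km: r₁ = 0.852 × 1.496×10^8 = 1.274592×10^8 km; r₂ = 4.13 × 1.496×10^8 = 6.17848×10^8 km.
The Hohmann ellipse has a_t = (r₁ + r₂)/2 = 3.726536×10^8 km.
Transfer time t = π√(a_t³/μ) = π√((3.726536×10^8)³ / 1.327×10^11) = 6.204×10^7 s.
Converting: 6.204×10^7 s ÷ 86400 s/day = 718 days.

t = 718 days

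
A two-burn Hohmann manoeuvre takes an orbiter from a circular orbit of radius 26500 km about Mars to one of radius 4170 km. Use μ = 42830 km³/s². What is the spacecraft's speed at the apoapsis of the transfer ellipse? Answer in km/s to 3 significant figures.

v = 0.663 km/s

Semi-major axis of the transfer orbit: a_t = (26500 + 4170)/2 = 15335 km.
The apoapsis of the transfer ellipse is at r = 26500 km.
From the vis-viva equation, v = √[μ(2/r − 1/a_t)] = 0.6629 km/s.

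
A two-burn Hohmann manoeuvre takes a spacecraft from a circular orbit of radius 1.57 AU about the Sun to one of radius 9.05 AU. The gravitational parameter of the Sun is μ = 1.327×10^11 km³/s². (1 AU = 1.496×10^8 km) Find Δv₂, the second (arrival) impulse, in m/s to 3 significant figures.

Δv₂ = 4520 m/s

In km: r₁ = 1.57 × 1.496×10^8 = 2.34872×10^8 km; r₂ = 9.05 × 1.496×10^8 = 1.35388×10^9 km.
The Hohmann ellipse has a_t = (r₁ + r₂)/2 = 7.94376×10^8 km.
On the circular orbit at r = 1.35388×10^9 km, v_c = √(μ/r) = 9.900 km/s.
Transfer-orbit speed at the same r (vis-viva, a = a_t): v_t = √[μ(2/r − 1/a_t)] = 5.383 km/s.
Δv₂ = |v_t − v_c| = |5.383 − 9.900| = 4.517 km/s.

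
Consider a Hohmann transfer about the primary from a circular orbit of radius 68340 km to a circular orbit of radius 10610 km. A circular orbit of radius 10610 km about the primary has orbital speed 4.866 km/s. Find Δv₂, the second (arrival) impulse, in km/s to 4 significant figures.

From the circular-orbit relation v² = μ/r at r = 10610 km: μ = v²r = (4.866)² × 10610 = 2.51223×10^5 km³/s².
Semi-major axis of the transfer orbit: a_t = (68340 + 10610)/2 = 39475 km.
Circular speed at r = 10610 km: v_c = √(μ/r) = 4.866 km/s.
Transfer-orbit speed at the same r (vis-viva, a = a_t): v_t = √[μ(2/r − 1/a_t)] = 6.402 km/s.
Δv₂ = |v_t − v_c| = |6.402 − 4.866| = 1.536 km/s.

Δv₂ = 1.536 km/s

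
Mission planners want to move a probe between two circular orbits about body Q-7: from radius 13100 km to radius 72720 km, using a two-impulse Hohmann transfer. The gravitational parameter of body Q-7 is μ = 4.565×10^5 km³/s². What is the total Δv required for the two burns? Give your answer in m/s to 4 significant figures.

Δv = 2903 m/s

Semi-major axis of the transfer orbit: a_t = (13100 + 72720)/2 = 42910 km.
At r₁ the circular-orbit speed is v₁ = √(μ/r₁) = 5.903 km/s.
On the transfer ellipse at r₁, vis-viva equation gives v_p = √[μ(2/r₁ − 1/a_t)] = 7.685 km/s.
First burn Δv₁ = |v_p − v₁| = 1.782 km/s.
Circular speed at r₂: v₂ = √(μ/r₂) = 2.505 km/s.
Transfer-orbit speed at r₂: v_a = √[μ(2/r₂ − 1/a_t)] = 1.384 km/s.
Second burn Δv₂ = |v₂ − v_a| = 1.121 km/s.
Total Δv = Δv₁ + Δv₂ = 2.903 km/s.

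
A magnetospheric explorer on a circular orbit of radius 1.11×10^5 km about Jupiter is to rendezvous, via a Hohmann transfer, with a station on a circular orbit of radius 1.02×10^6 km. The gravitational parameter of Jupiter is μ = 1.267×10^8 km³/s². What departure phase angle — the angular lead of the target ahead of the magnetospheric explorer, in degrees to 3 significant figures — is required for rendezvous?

Transfer-ellipse semi-major axis a_t = (r₁ + r₂)/2 = (1.110×10^5 + 1.020×10^6)/2 = 5.655×10^5 km.
Transfer time t = π√(a_t³/μ) = 1.187×10^5 s.
The target's mean motion on its circular orbit is ω₂ = √(μ/r₂³) = 1.093×10^-5 rad/s.
Angle swept by the target during transfer: ω₂·t = 1.297 rad = 74.31°.
The magnetospheric explorer traverses 180° on the transfer ellipse, so the target must lead by 180° − 74.31° = 106°.

φ = 106°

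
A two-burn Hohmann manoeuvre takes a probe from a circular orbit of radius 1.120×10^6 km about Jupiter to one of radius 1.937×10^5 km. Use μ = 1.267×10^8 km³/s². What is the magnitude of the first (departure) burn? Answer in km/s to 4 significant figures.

Δv₁ = 4.860 km/s

Transfer-ellipse semi-major axis a_t = (r₁ + r₂)/2 = (1.120×10^6 + 1.937×10^5)/2 = 6.5685×10^5 km.
On the circular orbit at r = 1.120×10^6 km, v_c = √(μ/r) = 10.636 km/s.
Vis-viva on the transfer ellipse at r = 1.120×10^6 km gives v_t = √[μ(2/r − 1/a_t)] = 5.7758 km/s.
Δv₁ = |v_t − v_c| = |5.7758 − 10.636| = 4.860 km/s.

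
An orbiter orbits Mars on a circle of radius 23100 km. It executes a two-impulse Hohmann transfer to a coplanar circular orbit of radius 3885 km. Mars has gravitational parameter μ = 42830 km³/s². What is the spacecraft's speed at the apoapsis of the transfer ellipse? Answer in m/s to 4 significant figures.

Transfer-ellipse semi-major axis a_t = (r₁ + r₂)/2 = (23100 + 3885)/2 = 13492.5 km.
The apoapsis of the transfer ellipse is at r = 23100 km.
Applying v² = μ(2/r − 1/a_t): v = 0.7307 km/s.

v = 730.7 m/s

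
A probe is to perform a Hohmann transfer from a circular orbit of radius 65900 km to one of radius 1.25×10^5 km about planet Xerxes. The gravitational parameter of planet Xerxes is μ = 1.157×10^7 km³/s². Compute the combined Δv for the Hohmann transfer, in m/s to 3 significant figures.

Δv = 3540 m/s

Transfer-ellipse semi-major axis a_t = (r₁ + r₂)/2 = (65900 + 1.250×10^5)/2 = 95450 km.
At r₁ the circular-orbit speed is v₁ = √(μ/r₁) = 13.250 km/s.
On the transfer ellipse at r₁, vis-viva equation gives v_p = √[μ(2/r₁ − 1/a_t)] = 15.163 km/s.
First burn Δv₁ = |v_p − v₁| = 1.913 km/s.
Circular speed at r₂: v₂ = √(μ/r₂) = 9.621 km/s.
Transfer-orbit speed at r₂: v_a = √[μ(2/r₂ − 1/a_t)] = 7.994 km/s.
Second burn Δv₂ = |v₂ − v_a| = 1.627 km/s.
Total Δv = Δv₁ + Δv₂ = 3.540 km/s.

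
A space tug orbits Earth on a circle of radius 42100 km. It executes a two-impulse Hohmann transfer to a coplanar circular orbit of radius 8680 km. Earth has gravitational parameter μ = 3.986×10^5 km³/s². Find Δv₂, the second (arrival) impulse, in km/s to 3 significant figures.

Δv₂ = 1.95 km/s

Semi-major axis of the transfer orbit: a_t = (42100 + 8680)/2 = 25390 km.
On the circular orbit at r = 8680 km, v_c = √(μ/r) = 6.77655 km/s.
Transfer-orbit speed at the same r (vis-viva, a = a_t): v_t = √[μ(2/r − 1/a_t)] = 8.72607 km/s.
Δv₂ = |v_t − v_c| = |8.72607 − 6.77655| = 1.950 km/s.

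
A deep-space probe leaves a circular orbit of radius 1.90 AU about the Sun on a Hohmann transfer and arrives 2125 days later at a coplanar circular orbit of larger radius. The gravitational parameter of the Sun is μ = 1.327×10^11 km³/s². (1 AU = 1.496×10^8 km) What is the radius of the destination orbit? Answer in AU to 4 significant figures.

r₂ = 8.369 AU

In km: r₁ = 1.90 × 1.496×10^8 = 2.8424×10^8 km.
Transfer time t = 2125 days = 1.836×10^8 s, and t = π√(a_t³/μ).
So a_t = (μ t²/π²)^(1/3) = (1.327×10^11 × (1.836×10^8)² / π²)^(1/3) = 7.6814×10^8 km.
Since a_t = (r₁ + r₂)/2, r₂ = 2a_t − r₁ = 2×7.6814×10^8 − 2.8424×10^8 = 1.25204×10^9 km.
In AU: r₂ = 1.25204×10^9 / 1.496×10^8 = 8.369 AU.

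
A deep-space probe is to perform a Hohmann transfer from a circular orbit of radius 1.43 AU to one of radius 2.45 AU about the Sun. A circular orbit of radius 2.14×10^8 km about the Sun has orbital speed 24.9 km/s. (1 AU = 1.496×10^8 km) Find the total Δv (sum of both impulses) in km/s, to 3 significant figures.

Δv = 5.77 km/s

From the circular-orbit relation v² = μ/r at r = 2.14×10^8 km: μ = v²r = (24.9)² × 2.14×10^8 = 1.32682×10^11 km³/s².
In km: r₁ = 1.43 × 1.496×10^8 = 2.13928×10^8 km; r₂ = 2.45 × 1.496×10^8 = 3.6652×10^8 km.
The Hohmann ellipse has a_t = (r₁ + r₂)/2 = 2.90224×10^8 km.
Circular speed at r₁: v₁ = √(μ/r₁) = √(1.32682×10^11/2.13928×10^8) = 24.904 km/s.
On the transfer ellipse at r₁, vis-viva equation gives v_p = √[μ(2/r₁ − 1/a_t)] = 27.987 km/s.
First burn Δv₁ = |v_p − v₁| = 3.083 km/s.
Circular speed at r₂: v₂ = √(μ/r₂) = 19.026 km/s.
Transfer-orbit speed at r₂: v_a = √[μ(2/r₂ − 1/a_t)] = 16.335 km/s.
Second burn Δv₂ = |v₂ − v_a| = 2.691 km/s.
Δv = Δv₁ + Δv₂ = 3.083 + 2.691 = 5.774 km/s.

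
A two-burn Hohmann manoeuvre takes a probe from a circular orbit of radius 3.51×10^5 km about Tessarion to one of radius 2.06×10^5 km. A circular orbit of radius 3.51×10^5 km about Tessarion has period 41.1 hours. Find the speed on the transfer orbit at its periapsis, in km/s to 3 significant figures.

v = 21.8 km/s

From Kepler's third law T² = 4π²r³/μ at r = 3.51×10^5 km, T = 41.1 hours = 41.1 × 3600 s = 1.4796×10^5 s: μ = 4π²r³/T² = 7.79817×10^7 km³/s².
Transfer-ellipse semi-major axis a_t = (r₁ + r₂)/2 = (3.510×10^5 + 2.060×10^5)/2 = 2.785×10^5 km.
The periapsis of the transfer ellipse is at r = 2.060×10^5 km.
Applying v² = μ(2/r − 1/a_t): v = 21.84 km/s.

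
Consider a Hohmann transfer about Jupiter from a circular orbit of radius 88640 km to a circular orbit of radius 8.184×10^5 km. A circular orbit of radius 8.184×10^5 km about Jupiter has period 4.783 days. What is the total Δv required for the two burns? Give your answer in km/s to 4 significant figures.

From Kepler's third law T² = 4π²r³/μ at r = 8.184×10^5 km, T = 4.783 days = 4.783 × 86400 s = 4.132512×10^5 s: μ = 4π²r³/T² = 1.26715×10^8 km³/s².
Transfer-ellipse semi-major axis a_t = (r₁ + r₂)/2 = (88640 + 8.184×10^5)/2 = 4.5352×10^5 km.
At r₁ the circular-orbit speed is v₁ = √(μ/r₁) = 37.81 km/s.
Transfer-orbit speed at r₁ (vis-viva): v_p = √[μ(2/r₁ − 1/a_t)] = 50.79 km/s.
First burn Δv₁ = |v_p − v₁| = 12.98 km/s.
At r₂, v₂ = √(μ/r₂) = 12.443 km/s.
Transfer-orbit speed at r₂: v_a = √[μ(2/r₂ − 1/a_t)] = 5.5011 km/s.
Second burn Δv₂ = |v₂ − v_a| = 6.942 km/s.
Total Δv = Δv₁ + Δv₂ = 19.92 km/s.

Δv = 19.92 km/s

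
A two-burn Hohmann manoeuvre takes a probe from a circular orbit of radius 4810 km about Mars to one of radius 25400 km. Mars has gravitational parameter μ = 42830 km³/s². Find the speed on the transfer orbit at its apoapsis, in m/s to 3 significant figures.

v = 733 m/s

The Hohmann ellipse has a_t = (r₁ + r₂)/2 = 15105 km.
At apoapsis, r = 25400 km.
Vis-viva: v = √[μ(2/r − 1/a_t)] = √[42830 × (2/25400 − 1/15105)] = 0.7328 km/s.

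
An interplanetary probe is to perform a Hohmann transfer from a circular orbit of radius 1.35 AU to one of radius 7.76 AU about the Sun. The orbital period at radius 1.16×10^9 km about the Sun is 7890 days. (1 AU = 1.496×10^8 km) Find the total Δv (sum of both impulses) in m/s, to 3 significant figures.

From Kepler's third law T² = 4π²r³/μ at r = 1.16×10^9 km, T = 7890 days = 7890 × 86400 s = 6.81696×10^8 s: μ = 4π²r³/T² = 1.32603×10^11 km³/s².
In km: r₁ = 1.35 × 1.496×10^8 = 2.0196×10^8 km; r₂ = 7.76 × 1.496×10^8 = 1.160896×10^9 km.
Semi-major axis of the transfer orbit: a_t = (2.0196×10^8 + 1.160896×10^9)/2 = 6.81428×10^8 km.
Circular speed at r₁: v₁ = √(μ/r₁) = √(1.32603×10^11/2.0196×10^8) = 25.624 km/s.
Transfer-orbit speed at r₁ (v² = μ(2/r − 1/a)): v_p = √[μ(2/r₁ − 1/a_t)] = 33.445 km/s.
First burn Δv₁ = |v_p − v₁| = 7.821 km/s.
At r₂, v₂ = √(μ/r₂) = 10.6876 km/s.
Transfer-orbit speed at r₂: v_a = √[μ(2/r₂ − 1/a_t)] = 5.81838 km/s.
Second burn Δv₂ = |v₂ − v_a| = 4.869 km/s.
Total Δv = Δv₁ + Δv₂ = 12.69 km/s.

Δv = 12700 m/s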